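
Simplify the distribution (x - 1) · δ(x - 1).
0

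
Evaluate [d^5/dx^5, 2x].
10\frac{d^{4}}{dx^{4}}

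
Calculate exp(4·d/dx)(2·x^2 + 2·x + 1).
2 x^{2} + 18 x + 41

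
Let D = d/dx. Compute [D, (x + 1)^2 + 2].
2 x + 2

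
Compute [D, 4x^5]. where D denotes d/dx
20 x^{4}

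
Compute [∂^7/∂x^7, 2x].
14\frac{d^{6}}{dx^{6}}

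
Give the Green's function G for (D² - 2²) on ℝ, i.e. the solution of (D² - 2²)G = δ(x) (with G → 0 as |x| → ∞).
-\frac{e^{-2|x|}}{4}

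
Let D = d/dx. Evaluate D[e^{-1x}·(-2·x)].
2 \left(x - 1\right) e^{- x}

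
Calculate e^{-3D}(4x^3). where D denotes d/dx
4 x^{3} - 36 x^{2} + 108 x - 108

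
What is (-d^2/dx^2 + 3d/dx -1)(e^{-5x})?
- 41 e^{- 5 x}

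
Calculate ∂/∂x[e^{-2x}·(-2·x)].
2 \left(2 x - 1\right) e^{- 2 x}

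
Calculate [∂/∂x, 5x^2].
10 x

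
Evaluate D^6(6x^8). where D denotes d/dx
120960 x^{2}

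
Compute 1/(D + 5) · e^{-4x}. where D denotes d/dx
e^{- 4 x}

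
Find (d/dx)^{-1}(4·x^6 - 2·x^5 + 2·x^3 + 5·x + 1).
\frac{4 x^{7}}{7} - \frac{x^{6}}{3} + \frac{x^{4}}{2} + \frac{5 x^{2}}{2} + x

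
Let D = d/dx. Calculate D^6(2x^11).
665280 x^{5}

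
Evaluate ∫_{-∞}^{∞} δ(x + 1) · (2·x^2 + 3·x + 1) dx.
0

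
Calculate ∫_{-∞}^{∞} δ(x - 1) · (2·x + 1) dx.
3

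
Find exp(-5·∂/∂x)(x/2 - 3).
\frac{x}{2} - \frac{11}{2}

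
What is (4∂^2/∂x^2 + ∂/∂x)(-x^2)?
- 2 x - 8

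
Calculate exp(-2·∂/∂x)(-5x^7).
- 5 x^{7} + 70 x^{6} - 420 x^{5} + 1400 x^{4} - 2800 x^{3} + 3360 x^{2} - 2240 x + 640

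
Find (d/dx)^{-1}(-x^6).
- \frac{x^{7}}{7}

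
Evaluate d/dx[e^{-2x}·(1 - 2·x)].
4 \left(x - 1\right) e^{- 2 x}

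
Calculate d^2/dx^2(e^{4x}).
16 e^{4 x}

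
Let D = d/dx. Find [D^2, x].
2D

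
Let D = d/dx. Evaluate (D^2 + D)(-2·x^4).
8 x^{2} \left(- x - 3\right)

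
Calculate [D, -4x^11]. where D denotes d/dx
- 44 x^{10}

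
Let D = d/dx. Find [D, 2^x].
2^{x} \log{\left(2 \right)}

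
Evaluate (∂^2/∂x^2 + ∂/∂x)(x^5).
5 x^{3} \left(x + 4\right)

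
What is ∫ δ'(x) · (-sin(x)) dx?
1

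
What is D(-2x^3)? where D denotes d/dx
- 6 x^{2}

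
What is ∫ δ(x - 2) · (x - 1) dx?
1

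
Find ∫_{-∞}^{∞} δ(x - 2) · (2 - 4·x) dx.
-6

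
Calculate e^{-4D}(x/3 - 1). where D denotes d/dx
\frac{x}{3} - \frac{7}{3}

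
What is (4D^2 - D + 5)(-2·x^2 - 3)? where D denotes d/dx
- 10 x^{2} + 4 x - 31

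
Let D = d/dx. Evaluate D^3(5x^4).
120 x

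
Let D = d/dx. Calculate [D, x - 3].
1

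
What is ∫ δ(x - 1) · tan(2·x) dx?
\tan{\left(2 \right)}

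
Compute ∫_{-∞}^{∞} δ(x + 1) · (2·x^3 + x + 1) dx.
-2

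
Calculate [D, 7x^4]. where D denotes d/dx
28 x^{3}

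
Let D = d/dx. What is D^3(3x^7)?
630 x^{4}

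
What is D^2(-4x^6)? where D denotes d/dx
- 120 x^{4}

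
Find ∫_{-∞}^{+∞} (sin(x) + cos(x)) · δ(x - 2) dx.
\cos{\left(2 \right)} + \sin{\left(2 \right)}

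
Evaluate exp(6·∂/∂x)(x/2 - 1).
\frac{x}{2} + 2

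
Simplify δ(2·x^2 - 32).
\frac{\delta(x - 4) + \delta(x + 4)}{16}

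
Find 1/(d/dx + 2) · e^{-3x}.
- e^{- 3 x}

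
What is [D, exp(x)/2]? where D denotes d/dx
\frac{e^{x}}{2}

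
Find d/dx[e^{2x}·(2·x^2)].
4 x \left(x + 1\right) e^{2 x}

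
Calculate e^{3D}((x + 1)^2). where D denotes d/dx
x^{2} + 8 x + 16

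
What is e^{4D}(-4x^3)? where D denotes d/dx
- 4 x^{3} - 48 x^{2} - 192 x - 256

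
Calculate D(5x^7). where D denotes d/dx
35 x^{6}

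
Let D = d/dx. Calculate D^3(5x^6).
600 x^{3}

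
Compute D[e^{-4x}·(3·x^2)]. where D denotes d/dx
6 x \left(1 - 2 x\right) e^{- 4 x}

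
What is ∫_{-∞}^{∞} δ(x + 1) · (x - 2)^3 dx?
-27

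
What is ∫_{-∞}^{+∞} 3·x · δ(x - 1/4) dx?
\frac{3}{4}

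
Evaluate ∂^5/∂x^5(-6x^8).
- 40320 x^{3}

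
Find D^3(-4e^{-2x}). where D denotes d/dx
32 e^{- 2 x}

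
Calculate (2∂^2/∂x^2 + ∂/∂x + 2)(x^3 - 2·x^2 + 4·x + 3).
2 x^{3} - x^{2} + 16 x + 2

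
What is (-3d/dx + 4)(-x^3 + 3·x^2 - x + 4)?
- 4 x^{3} + 21 x^{2} - 22 x + 19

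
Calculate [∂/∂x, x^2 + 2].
2 x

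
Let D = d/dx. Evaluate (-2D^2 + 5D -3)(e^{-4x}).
- 55 e^{- 4 x}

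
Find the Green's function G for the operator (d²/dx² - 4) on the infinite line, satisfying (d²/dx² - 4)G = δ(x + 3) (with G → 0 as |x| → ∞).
-\frac{e^{-2|x + 3|}}{4}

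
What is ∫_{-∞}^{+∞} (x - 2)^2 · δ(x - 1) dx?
1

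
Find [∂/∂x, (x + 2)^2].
2 x + 4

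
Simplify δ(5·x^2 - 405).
\frac{\delta(x - 9) + \delta(x + 9)}{90}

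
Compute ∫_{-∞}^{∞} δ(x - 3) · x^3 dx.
27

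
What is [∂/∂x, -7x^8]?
- 56 x^{7}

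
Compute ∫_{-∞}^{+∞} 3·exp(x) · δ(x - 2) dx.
3 e^{2}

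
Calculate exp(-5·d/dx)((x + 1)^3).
x^{3} - 12 x^{2} + 48 x - 64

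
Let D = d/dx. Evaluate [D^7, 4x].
28D^{6}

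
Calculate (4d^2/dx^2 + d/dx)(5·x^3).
15 x \left(x + 8\right)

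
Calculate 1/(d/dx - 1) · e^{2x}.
e^{2 x}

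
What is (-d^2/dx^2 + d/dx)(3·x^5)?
15 x^{3} \left(x - 4\right)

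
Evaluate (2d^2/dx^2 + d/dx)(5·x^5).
25 x^{3} \left(x + 8\right)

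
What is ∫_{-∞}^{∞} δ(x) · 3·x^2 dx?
0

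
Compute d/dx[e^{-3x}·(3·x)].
3 \left(1 - 3 x\right) e^{- 3 x}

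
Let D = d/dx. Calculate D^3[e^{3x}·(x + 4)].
27 \left(x + 5\right) e^{3 x}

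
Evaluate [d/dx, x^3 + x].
3 x^{2} + 1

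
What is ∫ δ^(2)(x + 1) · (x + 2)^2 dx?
2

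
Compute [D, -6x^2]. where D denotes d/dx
- 12 x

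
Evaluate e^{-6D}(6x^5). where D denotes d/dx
6 x^{5} - 180 x^{4} + 2160 x^{3} - 12960 x^{2} + 38880 x - 46656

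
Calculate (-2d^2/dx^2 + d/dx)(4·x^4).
16 x^{2} \left(x - 6\right)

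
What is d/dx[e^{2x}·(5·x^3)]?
x^{2} \left(10 x + 15\right) e^{2 x}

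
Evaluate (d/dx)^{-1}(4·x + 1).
2 x^{2} + x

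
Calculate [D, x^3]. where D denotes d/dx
3 x^{2}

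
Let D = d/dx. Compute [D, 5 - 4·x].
-4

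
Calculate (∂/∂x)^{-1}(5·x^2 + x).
\frac{5 x^{3}}{3} + \frac{x^{2}}{2}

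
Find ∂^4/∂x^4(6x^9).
18144 x^{5}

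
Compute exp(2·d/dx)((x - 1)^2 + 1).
x^{2} + 2 x + 2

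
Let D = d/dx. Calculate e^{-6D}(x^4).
x^{4} - 24 x^{3} + 216 x^{2} - 864 x + 1296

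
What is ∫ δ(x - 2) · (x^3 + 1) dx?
9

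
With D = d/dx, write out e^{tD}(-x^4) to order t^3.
x \left(- 4 t^{3} - 6 t^{2} x - 4 t x^{2} - x^{3}\right)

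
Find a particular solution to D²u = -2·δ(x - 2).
-|x - 2|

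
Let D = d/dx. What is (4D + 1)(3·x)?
3 x + 12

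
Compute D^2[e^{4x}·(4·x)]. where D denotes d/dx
\left(64 x + 32\right) e^{4 x}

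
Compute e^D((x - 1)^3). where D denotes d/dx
x^{3}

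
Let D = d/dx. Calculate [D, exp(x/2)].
\frac{e^{\frac{x}{2}}}{2}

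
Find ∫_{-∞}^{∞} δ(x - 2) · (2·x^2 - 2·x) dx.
4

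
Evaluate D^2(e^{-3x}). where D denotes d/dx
9 e^{- 3 x}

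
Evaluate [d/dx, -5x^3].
- 15 x^{2}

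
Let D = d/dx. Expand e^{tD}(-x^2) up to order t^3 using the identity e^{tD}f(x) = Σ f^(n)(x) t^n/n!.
- t^{2} - 2 t x - x^{2}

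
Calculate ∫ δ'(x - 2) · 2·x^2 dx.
-8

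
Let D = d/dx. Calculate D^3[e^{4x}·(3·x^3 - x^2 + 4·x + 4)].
\left(192 x^{3} + 368 x^{2} + 376 x + 442\right) e^{4 x}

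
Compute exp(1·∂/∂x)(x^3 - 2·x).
x^{3} + 3 x^{2} + x - 1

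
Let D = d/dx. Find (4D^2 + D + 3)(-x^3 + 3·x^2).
- 3 x^{3} + 6 x^{2} - 18 x + 24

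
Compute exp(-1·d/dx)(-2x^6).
- 2 x^{6} + 12 x^{5} - 30 x^{4} + 40 x^{3} - 30 x^{2} + 12 x - 2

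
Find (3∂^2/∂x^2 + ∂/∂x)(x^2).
2 x + 6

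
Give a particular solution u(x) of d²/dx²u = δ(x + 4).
\frac{|x + 4|}{2}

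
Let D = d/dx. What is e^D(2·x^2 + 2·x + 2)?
2 x^{2} + 6 x + 6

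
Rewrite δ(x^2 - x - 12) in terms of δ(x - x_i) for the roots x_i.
\frac{\delta(x - 4) + \delta(x + 3)}{7}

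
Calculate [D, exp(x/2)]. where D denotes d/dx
\frac{e^{\frac{x}{2}}}{2}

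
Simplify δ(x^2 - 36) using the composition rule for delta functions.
\frac{\delta(x - 6) + \delta(x + 6)}{12}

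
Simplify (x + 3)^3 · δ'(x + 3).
0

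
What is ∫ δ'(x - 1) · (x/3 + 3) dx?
- \frac{1}{3}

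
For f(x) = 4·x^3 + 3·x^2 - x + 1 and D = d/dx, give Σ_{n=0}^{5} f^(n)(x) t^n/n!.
4 t^{3} + t^{2} \left(12 x + 3\right) + t \left(12 x^{2} + 6 x - 1\right) + 4 x^{3} + 3 x^{2} - x + 1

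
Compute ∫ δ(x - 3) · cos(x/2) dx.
\cos{\left(\frac{3}{2} \right)}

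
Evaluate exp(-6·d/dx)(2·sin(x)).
2 \sin{\left(x - 6 \right)}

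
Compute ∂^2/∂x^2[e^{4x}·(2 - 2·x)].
\left(16 - 32 x\right) e^{4 x}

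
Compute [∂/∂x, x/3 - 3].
\frac{1}{3}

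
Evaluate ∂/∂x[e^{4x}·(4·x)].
\left(16 x + 4\right) e^{4 x}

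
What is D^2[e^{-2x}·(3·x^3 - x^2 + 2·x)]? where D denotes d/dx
2 \left(6 x^{3} - 20 x^{2} + 17 x - 5\right) e^{- 2 x}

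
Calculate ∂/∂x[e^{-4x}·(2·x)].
2 \left(1 - 4 x\right) e^{- 4 x}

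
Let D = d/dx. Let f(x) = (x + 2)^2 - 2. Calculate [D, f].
2 x + 4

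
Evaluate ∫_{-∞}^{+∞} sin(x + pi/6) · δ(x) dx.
\frac{1}{2}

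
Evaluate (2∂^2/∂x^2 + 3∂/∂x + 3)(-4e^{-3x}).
- 48 e^{- 3 x}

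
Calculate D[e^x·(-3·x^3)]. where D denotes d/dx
3 x^{2} \left(- x - 3\right) e^{x}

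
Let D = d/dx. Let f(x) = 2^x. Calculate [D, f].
2^{x} \log{\left(2 \right)}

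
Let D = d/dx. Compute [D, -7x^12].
- 84 x^{11}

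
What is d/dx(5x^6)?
30 x^{5}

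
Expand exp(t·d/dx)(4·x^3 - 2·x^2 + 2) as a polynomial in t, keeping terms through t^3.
4 t^{3} + 2 t^{2} \left(6 x - 1\right) + 4 t x \left(3 x - 1\right) + 4 x^{3} - 2 x^{2} + 2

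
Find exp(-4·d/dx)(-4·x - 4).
12 - 4 x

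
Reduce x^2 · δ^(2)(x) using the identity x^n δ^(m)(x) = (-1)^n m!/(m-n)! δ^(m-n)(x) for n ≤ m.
2\delta(x)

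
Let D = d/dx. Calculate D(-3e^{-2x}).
6 e^{- 2 x}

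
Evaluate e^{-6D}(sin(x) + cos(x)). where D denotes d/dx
\sqrt{2} \cos{\left(- x + \frac{\pi}{4} + 6 \right)}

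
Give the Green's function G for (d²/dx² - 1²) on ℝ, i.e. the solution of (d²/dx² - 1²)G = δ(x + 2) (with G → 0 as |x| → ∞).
-\frac{e^{-|x + 2|}}{2}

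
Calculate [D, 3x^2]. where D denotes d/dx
6 x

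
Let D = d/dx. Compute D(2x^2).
4 x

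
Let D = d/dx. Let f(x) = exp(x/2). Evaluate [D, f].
\frac{e^{\frac{x}{2}}}{2}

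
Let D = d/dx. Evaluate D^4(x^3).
0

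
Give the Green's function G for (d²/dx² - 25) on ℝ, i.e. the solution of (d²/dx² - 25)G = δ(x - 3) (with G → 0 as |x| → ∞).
-\frac{e^{-5|x - 3|}}{10}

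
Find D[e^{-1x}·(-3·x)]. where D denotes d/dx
3 \left(x - 1\right) e^{- x}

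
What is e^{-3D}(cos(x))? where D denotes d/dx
\cos{\left(x - 3 \right)}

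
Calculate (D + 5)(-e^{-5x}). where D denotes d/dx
0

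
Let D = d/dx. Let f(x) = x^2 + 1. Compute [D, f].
2 x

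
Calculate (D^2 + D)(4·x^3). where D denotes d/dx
12 x \left(x + 2\right)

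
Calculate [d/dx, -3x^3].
- 9 x^{2}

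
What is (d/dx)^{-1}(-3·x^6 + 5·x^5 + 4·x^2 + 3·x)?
- \frac{3 x^{7}}{7} + \frac{5 x^{6}}{6} + \frac{4 x^{3}}{3} + \frac{3 x^{2}}{2}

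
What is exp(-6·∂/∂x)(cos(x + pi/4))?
\cos{\left(x - 6 + \frac{\pi}{4} \right)}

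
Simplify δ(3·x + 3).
\frac{\delta(x + 1)}{3}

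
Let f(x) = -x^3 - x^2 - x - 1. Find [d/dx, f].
- 3 x^{2} - 2 x - 1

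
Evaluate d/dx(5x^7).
35 x^{6}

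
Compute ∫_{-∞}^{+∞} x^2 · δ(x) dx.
0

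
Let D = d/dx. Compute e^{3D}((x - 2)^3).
x^{3} + 3 x^{2} + 3 x + 1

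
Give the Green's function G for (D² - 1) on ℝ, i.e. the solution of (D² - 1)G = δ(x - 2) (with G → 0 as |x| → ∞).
-\frac{e^{-|x - 2|}}{2}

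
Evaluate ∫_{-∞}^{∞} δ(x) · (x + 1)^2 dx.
1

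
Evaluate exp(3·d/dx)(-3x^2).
- 3 x^{2} - 18 x - 27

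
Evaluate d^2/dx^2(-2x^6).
- 60 x^{4}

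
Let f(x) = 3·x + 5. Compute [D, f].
3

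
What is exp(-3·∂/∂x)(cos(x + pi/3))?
\cos{\left(x - 3 + \frac{\pi}{3} \right)}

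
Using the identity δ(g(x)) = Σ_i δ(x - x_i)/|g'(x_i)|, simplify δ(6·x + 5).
\frac{\delta(x + 5/6)}{6}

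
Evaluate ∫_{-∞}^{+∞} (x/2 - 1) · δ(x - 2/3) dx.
- \frac{2}{3}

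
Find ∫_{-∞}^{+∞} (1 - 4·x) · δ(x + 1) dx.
5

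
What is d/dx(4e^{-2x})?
- 8 e^{- 2 x}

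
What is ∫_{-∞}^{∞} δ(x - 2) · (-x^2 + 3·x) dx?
2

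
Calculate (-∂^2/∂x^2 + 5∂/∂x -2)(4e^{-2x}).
- 64 e^{- 2 x}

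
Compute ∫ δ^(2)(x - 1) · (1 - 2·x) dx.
0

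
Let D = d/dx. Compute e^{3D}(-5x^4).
- 5 x^{4} - 60 x^{3} - 270 x^{2} - 540 x - 405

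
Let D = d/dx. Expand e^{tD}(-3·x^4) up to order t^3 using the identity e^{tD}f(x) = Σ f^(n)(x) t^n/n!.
3 x \left(- 4 t^{3} - 6 t^{2} x - 4 t x^{2} - x^{3}\right)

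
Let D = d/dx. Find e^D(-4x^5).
- 4 x^{5} - 20 x^{4} - 40 x^{3} - 40 x^{2} - 20 x - 4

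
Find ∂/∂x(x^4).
4 x^{3}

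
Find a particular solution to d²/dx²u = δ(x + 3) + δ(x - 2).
\frac{|x + 3|}{2} + \frac{|x - 2|}{2}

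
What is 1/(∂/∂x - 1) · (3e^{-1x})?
- \frac{3 e^{- x}}{2}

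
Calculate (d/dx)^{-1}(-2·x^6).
- \frac{2 x^{7}}{7}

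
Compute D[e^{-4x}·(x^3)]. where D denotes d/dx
x^{2} \left(3 - 4 x\right) e^{- 4 x}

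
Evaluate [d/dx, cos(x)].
- \sin{\left(x \right)}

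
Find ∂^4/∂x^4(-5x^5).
- 600 x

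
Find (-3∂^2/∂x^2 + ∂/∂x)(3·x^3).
9 x \left(x - 6\right)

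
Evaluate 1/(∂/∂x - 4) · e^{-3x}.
- \frac{e^{- 3 x}}{7}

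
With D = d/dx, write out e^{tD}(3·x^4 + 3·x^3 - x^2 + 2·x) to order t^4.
3 t^{4} + t^{3} \left(12 x + 3\right) + t^{2} \left(18 x^{2} + 9 x - 1\right) + t \left(12 x^{3} + 9 x^{2} - 2 x + 2\right) + 3 x^{4} + 3 x^{3} - x^{2} + 2 x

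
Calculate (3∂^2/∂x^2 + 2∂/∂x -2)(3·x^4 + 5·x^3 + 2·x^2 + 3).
- 6 x^{4} + 14 x^{3} + 134 x^{2} + 98 x + 6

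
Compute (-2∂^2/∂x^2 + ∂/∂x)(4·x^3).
12 x \left(x - 4\right)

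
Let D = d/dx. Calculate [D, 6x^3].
18 x^{2}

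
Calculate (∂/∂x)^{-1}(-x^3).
- \frac{x^{4}}{4}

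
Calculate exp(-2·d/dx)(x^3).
x^{3} - 6 x^{2} + 12 x - 8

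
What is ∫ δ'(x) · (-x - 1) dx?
1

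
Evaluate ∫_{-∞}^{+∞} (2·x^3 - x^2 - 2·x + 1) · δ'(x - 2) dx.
-18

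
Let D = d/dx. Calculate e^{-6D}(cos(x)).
\cos{\left(x - 6 \right)}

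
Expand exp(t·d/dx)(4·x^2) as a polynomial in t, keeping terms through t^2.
4 t^{2} + 8 t x + 4 x^{2}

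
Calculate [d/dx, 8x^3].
24 x^{2}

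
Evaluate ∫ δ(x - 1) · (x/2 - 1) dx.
- \frac{1}{2}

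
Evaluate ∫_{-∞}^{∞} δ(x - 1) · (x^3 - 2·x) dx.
-1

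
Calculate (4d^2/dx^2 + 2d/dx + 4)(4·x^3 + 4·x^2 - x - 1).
16 x^{3} + 40 x^{2} + 108 x + 26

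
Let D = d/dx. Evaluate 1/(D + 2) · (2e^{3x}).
\frac{2 e^{3 x}}{5}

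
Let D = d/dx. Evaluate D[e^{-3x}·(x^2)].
x \left(2 - 3 x\right) e^{- 3 x}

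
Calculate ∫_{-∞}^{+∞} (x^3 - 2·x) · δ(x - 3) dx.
21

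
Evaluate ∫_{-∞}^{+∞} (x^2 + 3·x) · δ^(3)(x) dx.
0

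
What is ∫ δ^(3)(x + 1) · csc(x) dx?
\left(6 \cot^{2}{\left(1 \right)} + 5\right) \cot{\left(1 \right)} \csc{\left(1 \right)}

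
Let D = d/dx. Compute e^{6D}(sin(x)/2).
\frac{\sin{\left(x + 6 \right)}}{2}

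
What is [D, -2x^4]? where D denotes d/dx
- 8 x^{3}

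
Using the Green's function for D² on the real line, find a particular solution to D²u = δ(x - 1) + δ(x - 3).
\frac{|x - 1|}{2} + \frac{|x - 3|}{2}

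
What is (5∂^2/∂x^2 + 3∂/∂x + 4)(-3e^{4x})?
- 288 e^{4 x}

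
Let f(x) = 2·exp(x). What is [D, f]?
2 e^{x}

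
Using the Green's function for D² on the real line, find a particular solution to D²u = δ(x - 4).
\frac{|x - 4|}{2}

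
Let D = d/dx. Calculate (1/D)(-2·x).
- x^{2}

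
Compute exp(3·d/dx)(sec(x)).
\sec{\left(x + 3 \right)}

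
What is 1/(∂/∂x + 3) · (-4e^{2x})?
- \frac{4 e^{2 x}}{5}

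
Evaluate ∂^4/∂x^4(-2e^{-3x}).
- 162 e^{- 3 x}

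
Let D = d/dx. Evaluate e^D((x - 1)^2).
x^{2}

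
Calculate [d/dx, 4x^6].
24 x^{5}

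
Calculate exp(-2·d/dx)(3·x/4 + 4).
\frac{3 x}{4} + \frac{5}{2}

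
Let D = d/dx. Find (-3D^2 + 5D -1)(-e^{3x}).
13 e^{3 x}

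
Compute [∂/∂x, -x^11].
- 11 x^{10}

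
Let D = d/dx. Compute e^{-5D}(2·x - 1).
2 x - 11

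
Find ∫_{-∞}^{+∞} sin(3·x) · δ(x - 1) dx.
\sin{\left(3 \right)}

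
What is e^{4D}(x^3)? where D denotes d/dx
x^{3} + 12 x^{2} + 48 x + 64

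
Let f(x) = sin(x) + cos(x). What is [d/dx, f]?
- \sin{\left(x \right)} + \cos{\left(x \right)}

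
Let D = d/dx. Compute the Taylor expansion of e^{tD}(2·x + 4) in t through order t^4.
2 t + 2 x + 4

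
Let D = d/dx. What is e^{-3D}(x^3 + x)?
x^{3} - 9 x^{2} + 28 x - 30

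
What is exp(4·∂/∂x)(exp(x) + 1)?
e^{x + 4} + 1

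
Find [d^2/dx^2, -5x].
-10\frac{d}{dx}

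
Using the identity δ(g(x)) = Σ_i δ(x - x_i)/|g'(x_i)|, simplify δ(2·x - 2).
\frac{\delta(x - 1)}{2}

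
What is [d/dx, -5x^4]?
- 20 x^{3}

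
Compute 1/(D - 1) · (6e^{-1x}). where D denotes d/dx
- 3 e^{- x}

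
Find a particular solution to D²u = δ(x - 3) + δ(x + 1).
\frac{|x - 3|}{2} + \frac{|x + 1|}{2}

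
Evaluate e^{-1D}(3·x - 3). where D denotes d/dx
3 x - 6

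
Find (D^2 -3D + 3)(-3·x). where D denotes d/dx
9 - 9 x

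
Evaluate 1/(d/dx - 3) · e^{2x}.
- e^{2 x}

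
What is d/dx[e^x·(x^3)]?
x^{2} \left(x + 3\right) e^{x}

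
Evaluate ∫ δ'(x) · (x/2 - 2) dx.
- \frac{1}{2}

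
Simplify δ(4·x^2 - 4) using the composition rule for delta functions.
\frac{\delta(x - 1) + \delta(x + 1)}{8}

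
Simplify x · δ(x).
0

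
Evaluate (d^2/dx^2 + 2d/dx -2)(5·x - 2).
14 - 10 x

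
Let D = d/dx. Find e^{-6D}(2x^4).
2 x^{4} - 48 x^{3} + 432 x^{2} - 1728 x + 2592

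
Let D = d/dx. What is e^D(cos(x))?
\cos{\left(x + 1 \right)}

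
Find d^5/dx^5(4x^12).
380160 x^{7}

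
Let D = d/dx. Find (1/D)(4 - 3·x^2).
- x^{3} + 4 x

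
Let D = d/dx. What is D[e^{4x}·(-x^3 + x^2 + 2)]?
\left(- 4 x^{3} + x^{2} + 2 x + 8\right) e^{4 x}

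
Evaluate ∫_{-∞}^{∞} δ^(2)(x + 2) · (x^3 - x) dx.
-12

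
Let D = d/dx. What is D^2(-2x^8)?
- 112 x^{6}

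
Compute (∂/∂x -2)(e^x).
- e^{x}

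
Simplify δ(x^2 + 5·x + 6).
\frac{\delta(x + 3) + \delta(x + 2)}{1}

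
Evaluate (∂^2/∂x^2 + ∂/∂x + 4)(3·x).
12 x + 3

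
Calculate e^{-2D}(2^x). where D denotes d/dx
2^{x - 2}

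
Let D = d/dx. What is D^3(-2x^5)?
- 120 x^{2}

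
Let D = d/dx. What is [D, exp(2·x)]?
2 e^{2 x}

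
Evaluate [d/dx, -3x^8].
- 24 x^{7}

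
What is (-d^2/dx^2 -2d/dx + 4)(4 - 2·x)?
20 - 8 x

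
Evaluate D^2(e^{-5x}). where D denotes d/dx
25 e^{- 5 x}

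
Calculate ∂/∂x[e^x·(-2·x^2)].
2 x \left(- x - 2\right) e^{x}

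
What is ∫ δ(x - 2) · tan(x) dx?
\tan{\left(2 \right)}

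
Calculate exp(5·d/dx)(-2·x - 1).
- 2 x - 11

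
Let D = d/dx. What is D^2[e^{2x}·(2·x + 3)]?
\left(8 x + 20\right) e^{2 x}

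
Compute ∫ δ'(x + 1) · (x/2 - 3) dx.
- \frac{1}{2}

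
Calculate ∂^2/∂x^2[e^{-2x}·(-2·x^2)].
4 \left(- 2 x^{2} + 4 x - 1\right) e^{- 2 x}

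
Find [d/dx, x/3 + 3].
\frac{1}{3}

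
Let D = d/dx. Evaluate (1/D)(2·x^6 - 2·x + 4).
\frac{2 x^{7}}{7} - x^{2} + 4 x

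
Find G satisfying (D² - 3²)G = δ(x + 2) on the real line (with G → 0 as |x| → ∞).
-\frac{e^{-3|x + 2|}}{6}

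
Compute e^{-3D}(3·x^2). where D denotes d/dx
3 x^{2} - 18 x + 27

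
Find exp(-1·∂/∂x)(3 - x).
4 - x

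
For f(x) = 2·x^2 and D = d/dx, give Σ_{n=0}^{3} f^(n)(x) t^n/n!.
2 t^{2} + 4 t x + 2 x^{2}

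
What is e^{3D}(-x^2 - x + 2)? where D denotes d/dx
- x^{2} - 7 x - 10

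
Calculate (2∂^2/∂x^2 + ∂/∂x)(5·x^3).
15 x \left(x + 4\right)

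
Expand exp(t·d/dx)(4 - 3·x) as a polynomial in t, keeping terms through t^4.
- 3 t - 3 x + 4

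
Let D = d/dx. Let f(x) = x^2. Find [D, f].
2 x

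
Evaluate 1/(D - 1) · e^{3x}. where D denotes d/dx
\frac{e^{3 x}}{2}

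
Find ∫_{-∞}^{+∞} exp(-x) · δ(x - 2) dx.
e^{-2}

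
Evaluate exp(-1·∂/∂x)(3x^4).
3 x^{4} - 12 x^{3} + 18 x^{2} - 12 x + 3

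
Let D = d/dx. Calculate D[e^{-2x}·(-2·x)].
2 \left(2 x - 1\right) e^{- 2 x}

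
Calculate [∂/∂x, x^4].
4 x^{3}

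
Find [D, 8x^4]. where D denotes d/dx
32 x^{3}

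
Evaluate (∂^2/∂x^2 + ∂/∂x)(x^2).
2 x + 2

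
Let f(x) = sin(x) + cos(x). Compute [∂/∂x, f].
- \sin{\left(x \right)} + \cos{\left(x \right)}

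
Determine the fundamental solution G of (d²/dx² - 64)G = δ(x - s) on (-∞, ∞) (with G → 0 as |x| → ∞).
-\frac{e^{-8|x-s|}}{16}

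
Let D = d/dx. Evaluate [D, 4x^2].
8 x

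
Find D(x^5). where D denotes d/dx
5 x^{4}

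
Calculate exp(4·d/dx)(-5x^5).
- 5 x^{5} - 100 x^{4} - 800 x^{3} - 3200 x^{2} - 6400 x - 5120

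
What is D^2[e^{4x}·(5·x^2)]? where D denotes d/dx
\left(80 x^{2} + 80 x + 10\right) e^{4 x}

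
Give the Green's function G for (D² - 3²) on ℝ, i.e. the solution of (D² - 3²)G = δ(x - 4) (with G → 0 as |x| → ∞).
-\frac{e^{-3|x - 4|}}{6}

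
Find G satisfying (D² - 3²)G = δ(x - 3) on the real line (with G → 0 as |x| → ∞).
-\frac{e^{-3|x - 3|}}{6}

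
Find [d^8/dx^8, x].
8\frac{d^{7}}{dx^{7}}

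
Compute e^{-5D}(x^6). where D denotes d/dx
x^{6} - 30 x^{5} + 375 x^{4} - 2500 x^{3} + 9375 x^{2} - 18750 x + 15625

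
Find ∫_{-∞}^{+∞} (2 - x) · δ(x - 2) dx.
0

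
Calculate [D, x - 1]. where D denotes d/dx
1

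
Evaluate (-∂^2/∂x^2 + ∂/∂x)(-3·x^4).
12 x^{2} \left(3 - x\right)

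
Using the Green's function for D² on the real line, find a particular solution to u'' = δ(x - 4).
\frac{|x - 4|}{2}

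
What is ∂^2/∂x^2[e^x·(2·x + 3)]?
\left(2 x + 7\right) e^{x}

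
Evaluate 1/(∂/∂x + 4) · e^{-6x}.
- \frac{e^{- 6 x}}{2}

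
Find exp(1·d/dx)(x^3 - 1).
x \left(x^{2} + 3 x + 3\right)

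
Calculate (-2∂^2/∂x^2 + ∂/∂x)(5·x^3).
15 x \left(x - 4\right)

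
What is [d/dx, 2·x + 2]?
2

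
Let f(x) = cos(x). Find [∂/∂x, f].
- \sin{\left(x \right)}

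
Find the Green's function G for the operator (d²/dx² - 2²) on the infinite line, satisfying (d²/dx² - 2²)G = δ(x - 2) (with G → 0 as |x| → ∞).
-\frac{e^{-2|x - 2|}}{4}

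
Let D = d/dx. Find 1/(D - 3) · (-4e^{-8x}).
\frac{4 e^{- 8 x}}{11}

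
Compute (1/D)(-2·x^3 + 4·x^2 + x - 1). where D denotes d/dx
- \frac{x^{4}}{2} + \frac{4 x^{3}}{3} + \frac{x^{2}}{2} - x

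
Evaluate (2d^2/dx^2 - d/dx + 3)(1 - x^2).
- 3 x^{2} + 2 x - 1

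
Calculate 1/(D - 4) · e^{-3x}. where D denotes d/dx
- \frac{e^{- 3 x}}{7}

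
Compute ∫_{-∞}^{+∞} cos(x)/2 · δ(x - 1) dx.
\frac{\cos{\left(1 \right)}}{2}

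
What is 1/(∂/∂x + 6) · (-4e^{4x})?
- \frac{2 e^{4 x}}{5}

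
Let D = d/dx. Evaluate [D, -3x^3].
- 9 x^{2}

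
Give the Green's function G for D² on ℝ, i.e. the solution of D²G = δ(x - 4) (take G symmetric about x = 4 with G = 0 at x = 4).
\frac{|x - 4|}{2}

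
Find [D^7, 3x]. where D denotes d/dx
21D^{6}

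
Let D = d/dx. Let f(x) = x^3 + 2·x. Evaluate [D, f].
3 x^{2} + 2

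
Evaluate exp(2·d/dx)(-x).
- x - 2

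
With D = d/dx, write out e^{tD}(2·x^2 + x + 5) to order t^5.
2 t^{2} + t \left(4 x + 1\right) + 2 x^{2} + x + 5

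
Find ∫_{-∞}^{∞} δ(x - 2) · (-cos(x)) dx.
- \cos{\left(2 \right)}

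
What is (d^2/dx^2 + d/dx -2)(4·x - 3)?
10 - 8 x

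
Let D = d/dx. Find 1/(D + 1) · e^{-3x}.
- \frac{e^{- 3 x}}{2}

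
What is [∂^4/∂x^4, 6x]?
24\frac{d^{3}}{dx^{3}}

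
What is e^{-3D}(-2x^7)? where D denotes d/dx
- 2 x^{7} + 42 x^{6} - 378 x^{5} + 1890 x^{4} - 5670 x^{3} + 10206 x^{2} - 10206 x + 4374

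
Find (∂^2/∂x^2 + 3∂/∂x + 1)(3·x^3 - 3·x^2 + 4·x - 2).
3 x^{3} + 24 x^{2} + 4 x + 4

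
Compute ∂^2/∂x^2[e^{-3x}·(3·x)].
9 \left(3 x - 2\right) e^{- 3 x}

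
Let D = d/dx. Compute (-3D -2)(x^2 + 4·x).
- 2 x^{2} - 14 x - 12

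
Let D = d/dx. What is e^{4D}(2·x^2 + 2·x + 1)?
2 x^{2} + 18 x + 41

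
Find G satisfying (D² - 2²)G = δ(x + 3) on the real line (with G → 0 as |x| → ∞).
-\frac{e^{-2|x + 3|}}{4}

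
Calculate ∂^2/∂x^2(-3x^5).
- 60 x^{3}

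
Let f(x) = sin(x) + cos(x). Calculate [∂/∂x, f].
- \sin{\left(x \right)} + \cos{\left(x \right)}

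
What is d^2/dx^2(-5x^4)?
- 60 x^{2}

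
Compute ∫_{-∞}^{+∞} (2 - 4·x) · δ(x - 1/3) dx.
\frac{2}{3}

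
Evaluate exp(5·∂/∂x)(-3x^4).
- 3 x^{4} - 60 x^{3} - 450 x^{2} - 1500 x - 1875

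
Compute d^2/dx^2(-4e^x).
- 4 e^{x}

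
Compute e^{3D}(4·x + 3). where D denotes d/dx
4 x + 15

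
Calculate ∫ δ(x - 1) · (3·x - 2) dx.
1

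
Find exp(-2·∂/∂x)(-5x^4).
- 5 x^{4} + 40 x^{3} - 120 x^{2} + 160 x - 80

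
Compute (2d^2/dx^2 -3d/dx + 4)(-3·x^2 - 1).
- 12 x^{2} + 18 x - 16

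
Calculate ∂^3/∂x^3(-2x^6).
- 240 x^{3}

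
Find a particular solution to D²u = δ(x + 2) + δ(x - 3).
\frac{|x + 2|}{2} + \frac{|x - 3|}{2}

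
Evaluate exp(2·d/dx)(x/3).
\frac{x}{3} + \frac{2}{3}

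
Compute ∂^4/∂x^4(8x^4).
192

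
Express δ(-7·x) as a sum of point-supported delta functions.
\frac{\delta(x)}{7}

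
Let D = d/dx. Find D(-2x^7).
- 14 x^{6}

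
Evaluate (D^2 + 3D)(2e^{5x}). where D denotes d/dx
80 e^{5 x}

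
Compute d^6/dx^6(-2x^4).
0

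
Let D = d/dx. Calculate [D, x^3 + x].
3 x^{2} + 1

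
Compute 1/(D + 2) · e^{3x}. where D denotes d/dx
\frac{e^{3 x}}{5}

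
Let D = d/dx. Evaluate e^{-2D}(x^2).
x^{2} - 4 x + 4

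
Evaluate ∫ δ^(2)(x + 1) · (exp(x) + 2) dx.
e^{-1}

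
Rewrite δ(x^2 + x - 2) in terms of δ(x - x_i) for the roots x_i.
\frac{\delta(x - 1) + \delta(x + 2)}{3}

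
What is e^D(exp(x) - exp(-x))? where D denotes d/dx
2 \sinh{\left(x + 1 \right)}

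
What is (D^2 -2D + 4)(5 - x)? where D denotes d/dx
22 - 4 x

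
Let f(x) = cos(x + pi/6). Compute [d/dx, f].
- \sin{\left(x + \frac{\pi}{6} \right)}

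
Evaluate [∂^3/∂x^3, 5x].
15\frac{d^{2}}{dx^{2}}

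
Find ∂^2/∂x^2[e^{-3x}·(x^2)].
\left(9 x^{2} - 12 x + 2\right) e^{- 3 x}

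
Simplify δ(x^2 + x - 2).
\frac{\delta(x + 2) + \delta(x - 1)}{3}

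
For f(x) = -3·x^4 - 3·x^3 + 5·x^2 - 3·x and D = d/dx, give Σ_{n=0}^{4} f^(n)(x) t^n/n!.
- 3 t^{4} - t^{3} \left(12 x + 3\right) - t^{2} \left(18 x^{2} + 9 x - 5\right) - t \left(12 x^{3} + 9 x^{2} - 10 x + 3\right) - 3 x^{4} - 3 x^{3} + 5 x^{2} - 3 x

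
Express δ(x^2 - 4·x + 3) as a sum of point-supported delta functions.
\frac{\delta(x - 3) + \delta(x - 1)}{2}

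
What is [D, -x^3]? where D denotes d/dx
- 3 x^{2}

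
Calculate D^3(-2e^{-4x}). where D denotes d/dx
128 e^{- 4 x}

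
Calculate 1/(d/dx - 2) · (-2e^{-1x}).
\frac{2 e^{- x}}{3}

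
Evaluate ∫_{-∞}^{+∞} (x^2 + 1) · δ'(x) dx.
0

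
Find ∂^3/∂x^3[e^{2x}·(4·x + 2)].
32 \left(x + 2\right) e^{2 x}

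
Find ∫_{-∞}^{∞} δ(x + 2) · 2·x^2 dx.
8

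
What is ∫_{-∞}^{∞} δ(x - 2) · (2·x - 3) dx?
1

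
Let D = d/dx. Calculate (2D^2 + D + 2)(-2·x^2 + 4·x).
- 4 x^{2} + 4 x - 4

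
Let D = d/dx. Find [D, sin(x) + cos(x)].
- \sin{\left(x \right)} + \cos{\left(x \right)}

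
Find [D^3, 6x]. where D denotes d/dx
18D^{2}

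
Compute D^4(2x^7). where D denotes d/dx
1680 x^{3}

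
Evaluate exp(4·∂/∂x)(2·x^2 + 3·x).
2 x^{2} + 19 x + 44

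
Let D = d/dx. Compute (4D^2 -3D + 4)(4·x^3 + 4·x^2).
16 x^{3} - 20 x^{2} + 72 x + 32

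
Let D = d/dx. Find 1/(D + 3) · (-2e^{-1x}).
- e^{- x}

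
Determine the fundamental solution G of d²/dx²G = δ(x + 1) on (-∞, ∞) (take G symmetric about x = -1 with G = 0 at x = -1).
\frac{|x + 1|}{2}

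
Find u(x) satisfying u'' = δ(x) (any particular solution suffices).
\frac{|x|}{2}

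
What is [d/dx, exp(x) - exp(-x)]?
2 \cosh{\left(x \right)}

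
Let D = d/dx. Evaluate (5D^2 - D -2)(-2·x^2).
4 x^{2} + 4 x - 20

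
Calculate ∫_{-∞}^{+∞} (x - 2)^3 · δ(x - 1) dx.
-1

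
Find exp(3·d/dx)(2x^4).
2 x^{4} + 24 x^{3} + 108 x^{2} + 216 x + 162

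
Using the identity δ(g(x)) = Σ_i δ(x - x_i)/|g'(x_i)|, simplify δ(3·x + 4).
\frac{\delta(x + 4/3)}{3}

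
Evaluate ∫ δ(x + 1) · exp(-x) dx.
e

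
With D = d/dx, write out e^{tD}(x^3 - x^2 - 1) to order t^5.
t^{3} + t^{2} \left(3 x - 1\right) + t x \left(3 x - 2\right) + x^{3} - x^{2} - 1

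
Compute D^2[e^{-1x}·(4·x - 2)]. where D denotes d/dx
2 \left(2 x - 5\right) e^{- x}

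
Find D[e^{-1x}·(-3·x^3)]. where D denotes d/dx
3 x^{2} \left(x - 3\right) e^{- x}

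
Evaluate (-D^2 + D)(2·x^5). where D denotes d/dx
10 x^{3} \left(x - 4\right)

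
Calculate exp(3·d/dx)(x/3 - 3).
\frac{x}{3} - 2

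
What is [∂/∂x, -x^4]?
- 4 x^{3}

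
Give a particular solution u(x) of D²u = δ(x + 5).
\frac{|x + 5|}{2}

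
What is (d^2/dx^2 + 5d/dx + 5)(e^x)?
11 e^{x}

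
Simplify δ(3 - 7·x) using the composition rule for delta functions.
\frac{\delta(x - 3/7)}{7}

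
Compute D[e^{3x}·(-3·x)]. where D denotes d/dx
\left(- 9 x - 3\right) e^{3 x}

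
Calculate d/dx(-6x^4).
- 24 x^{3}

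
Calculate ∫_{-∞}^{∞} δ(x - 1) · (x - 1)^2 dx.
0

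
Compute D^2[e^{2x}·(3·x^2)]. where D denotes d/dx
\left(12 x^{2} + 24 x + 6\right) e^{2 x}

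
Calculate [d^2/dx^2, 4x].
8\frac{d}{dx}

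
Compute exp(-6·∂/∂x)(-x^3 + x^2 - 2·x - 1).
- x^{3} + 19 x^{2} - 122 x + 263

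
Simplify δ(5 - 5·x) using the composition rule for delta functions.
\frac{\delta(x - 1)}{5}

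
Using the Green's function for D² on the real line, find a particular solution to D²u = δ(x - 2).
\frac{|x - 2|}{2}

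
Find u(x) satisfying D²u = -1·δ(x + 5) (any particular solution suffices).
-\frac{|x + 5|}{2}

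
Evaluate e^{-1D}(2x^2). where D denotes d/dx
2 x^{2} - 4 x + 2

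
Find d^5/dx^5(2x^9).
30240 x^{4}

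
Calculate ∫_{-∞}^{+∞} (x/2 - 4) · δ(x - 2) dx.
-3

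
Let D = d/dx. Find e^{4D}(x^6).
x^{6} + 24 x^{5} + 240 x^{4} + 1280 x^{3} + 3840 x^{2} + 6144 x + 4096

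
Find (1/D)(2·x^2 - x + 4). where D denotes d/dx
\frac{2 x^{3}}{3} - \frac{x^{2}}{2} + 4 x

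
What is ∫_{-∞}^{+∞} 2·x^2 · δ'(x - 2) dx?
-8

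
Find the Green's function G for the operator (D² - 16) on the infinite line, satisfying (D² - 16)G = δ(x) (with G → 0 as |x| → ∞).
-\frac{e^{-4|x|}}{8}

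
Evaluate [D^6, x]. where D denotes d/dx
6D^{5}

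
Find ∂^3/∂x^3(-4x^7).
- 840 x^{4}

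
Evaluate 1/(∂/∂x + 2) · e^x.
\frac{e^{x}}{3}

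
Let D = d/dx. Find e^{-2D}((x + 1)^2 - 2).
x^{2} - 2 x - 1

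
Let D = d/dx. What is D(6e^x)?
6 e^{x}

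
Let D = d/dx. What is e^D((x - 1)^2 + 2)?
x^{2} + 2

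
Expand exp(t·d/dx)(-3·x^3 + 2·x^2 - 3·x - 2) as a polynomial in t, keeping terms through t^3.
- 3 t^{3} - t^{2} \left(9 x - 2\right) - t \left(9 x^{2} - 4 x + 3\right) - 3 x^{3} + 2 x^{2} - 3 x - 2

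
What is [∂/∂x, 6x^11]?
66 x^{10}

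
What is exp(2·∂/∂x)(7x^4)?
7 x^{4} + 56 x^{3} + 168 x^{2} + 224 x + 112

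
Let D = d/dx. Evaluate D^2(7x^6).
210 x^{4}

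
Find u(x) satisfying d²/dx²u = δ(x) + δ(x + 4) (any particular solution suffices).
\frac{|x|}{2} + \frac{|x + 4|}{2}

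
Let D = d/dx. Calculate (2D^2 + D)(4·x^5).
20 x^{3} \left(x + 8\right)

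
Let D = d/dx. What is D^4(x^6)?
360 x^{2}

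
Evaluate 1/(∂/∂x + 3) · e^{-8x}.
- \frac{e^{- 8 x}}{5}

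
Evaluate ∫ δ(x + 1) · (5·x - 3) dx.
-8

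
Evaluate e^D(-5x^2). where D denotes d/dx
- 5 x^{2} - 10 x - 5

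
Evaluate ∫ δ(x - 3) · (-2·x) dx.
-6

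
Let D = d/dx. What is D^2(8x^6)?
240 x^{4}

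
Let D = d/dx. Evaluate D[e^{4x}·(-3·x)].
\left(- 12 x - 3\right) e^{4 x}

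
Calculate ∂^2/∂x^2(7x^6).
210 x^{4}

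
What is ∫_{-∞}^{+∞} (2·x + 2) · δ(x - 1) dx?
4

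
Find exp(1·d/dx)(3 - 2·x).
1 - 2 x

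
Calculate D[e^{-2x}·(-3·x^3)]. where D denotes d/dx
x^{2} \left(6 x - 9\right) e^{- 2 x}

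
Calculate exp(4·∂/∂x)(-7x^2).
- 7 x^{2} - 56 x - 112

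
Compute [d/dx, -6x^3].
- 18 x^{2}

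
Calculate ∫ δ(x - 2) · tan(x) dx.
\tan{\left(2 \right)}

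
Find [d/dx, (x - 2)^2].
2 x - 4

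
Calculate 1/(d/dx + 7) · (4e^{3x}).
\frac{2 e^{3 x}}{5}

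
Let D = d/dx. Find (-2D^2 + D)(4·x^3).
12 x \left(x - 4\right)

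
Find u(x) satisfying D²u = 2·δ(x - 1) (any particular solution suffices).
|x - 1|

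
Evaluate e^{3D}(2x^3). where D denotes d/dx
2 x^{3} + 18 x^{2} + 54 x + 54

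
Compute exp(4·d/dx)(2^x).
2^{x + 4}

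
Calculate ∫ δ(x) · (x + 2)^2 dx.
4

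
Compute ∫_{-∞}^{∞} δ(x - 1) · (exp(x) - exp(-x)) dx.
2 \sinh{\left(1 \right)}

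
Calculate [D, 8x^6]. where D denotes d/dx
48 x^{5}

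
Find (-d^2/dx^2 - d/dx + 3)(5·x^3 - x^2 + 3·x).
15 x^{3} - 18 x^{2} - 19 x - 1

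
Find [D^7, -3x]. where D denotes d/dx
-21D^{6}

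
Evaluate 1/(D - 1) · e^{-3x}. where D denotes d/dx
- \frac{e^{- 3 x}}{4}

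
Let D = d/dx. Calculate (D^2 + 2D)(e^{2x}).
8 e^{2 x}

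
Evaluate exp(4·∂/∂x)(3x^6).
3 x^{6} + 72 x^{5} + 720 x^{4} + 3840 x^{3} + 11520 x^{2} + 18432 x + 12288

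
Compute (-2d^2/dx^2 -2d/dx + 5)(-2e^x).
- 2 e^{x}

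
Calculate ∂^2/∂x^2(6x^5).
120 x^{3}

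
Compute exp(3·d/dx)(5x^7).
5 x^{7} + 105 x^{6} + 945 x^{5} + 4725 x^{4} + 14175 x^{3} + 25515 x^{2} + 25515 x + 10935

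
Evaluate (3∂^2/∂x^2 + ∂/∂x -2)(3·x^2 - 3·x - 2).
- 6 x^{2} + 12 x + 19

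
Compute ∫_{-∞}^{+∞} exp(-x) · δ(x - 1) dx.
e^{-1}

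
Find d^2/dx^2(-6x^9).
- 432 x^{7}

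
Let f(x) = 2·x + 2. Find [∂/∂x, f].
2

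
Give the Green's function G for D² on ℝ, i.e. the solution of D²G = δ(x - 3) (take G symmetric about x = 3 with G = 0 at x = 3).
\frac{|x - 3|}{2}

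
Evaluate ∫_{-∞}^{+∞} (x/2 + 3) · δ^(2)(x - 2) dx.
0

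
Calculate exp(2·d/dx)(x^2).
x^{2} + 4 x + 4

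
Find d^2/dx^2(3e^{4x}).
48 e^{4 x}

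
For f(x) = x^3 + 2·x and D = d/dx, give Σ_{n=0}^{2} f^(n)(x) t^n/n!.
3 t^{2} x + t \left(3 x^{2} + 2\right) + x^{3} + 2 x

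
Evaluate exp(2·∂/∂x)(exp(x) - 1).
e^{x + 2} - 1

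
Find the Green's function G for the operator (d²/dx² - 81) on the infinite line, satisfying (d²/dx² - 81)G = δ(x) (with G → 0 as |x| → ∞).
-\frac{e^{-9|x|}}{18}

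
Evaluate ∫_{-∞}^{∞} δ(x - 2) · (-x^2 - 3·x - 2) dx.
-12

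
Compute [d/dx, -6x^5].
- 30 x^{4}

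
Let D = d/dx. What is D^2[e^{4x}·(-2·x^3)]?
- 4 x \left(8 x^{2} + 12 x + 3\right) e^{4 x}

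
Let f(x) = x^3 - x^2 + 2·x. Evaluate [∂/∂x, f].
3 x^{2} - 2 x + 2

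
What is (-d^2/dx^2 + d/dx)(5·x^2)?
10 x - 10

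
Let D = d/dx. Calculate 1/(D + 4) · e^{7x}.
\frac{e^{7 x}}{11}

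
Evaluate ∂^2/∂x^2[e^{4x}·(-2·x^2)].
\left(- 32 x^{2} - 32 x - 4\right) e^{4 x}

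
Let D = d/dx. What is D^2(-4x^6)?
- 120 x^{4}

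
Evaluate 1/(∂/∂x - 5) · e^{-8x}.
- \frac{e^{- 8 x}}{13}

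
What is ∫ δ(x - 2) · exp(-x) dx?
e^{-2}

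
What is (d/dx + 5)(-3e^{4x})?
- 27 e^{4 x}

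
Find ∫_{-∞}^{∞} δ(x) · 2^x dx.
1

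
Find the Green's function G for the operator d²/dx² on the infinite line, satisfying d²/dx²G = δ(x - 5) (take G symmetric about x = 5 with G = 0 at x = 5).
\frac{|x - 5|}{2}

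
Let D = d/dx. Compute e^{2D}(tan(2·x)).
\tan{\left(2 x + 4 \right)}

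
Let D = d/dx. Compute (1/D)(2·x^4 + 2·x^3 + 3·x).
\frac{2 x^{5}}{5} + \frac{x^{4}}{2} + \frac{3 x^{2}}{2}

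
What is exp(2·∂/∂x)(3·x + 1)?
3 x + 7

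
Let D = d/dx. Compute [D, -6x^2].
- 12 x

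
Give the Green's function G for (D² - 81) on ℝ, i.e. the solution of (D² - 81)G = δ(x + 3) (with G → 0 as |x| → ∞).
-\frac{e^{-9|x + 3|}}{18}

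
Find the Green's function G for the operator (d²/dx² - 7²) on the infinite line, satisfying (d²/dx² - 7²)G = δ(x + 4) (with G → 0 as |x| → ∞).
-\frac{e^{-7|x + 4|}}{14}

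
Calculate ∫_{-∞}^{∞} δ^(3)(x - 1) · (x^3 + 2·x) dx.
-6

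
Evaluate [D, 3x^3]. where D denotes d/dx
9 x^{2}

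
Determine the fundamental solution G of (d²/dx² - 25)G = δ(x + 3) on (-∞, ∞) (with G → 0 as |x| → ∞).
-\frac{e^{-5|x + 3|}}{10}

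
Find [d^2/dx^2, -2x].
-4\frac{d}{dx}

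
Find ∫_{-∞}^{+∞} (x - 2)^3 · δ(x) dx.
-8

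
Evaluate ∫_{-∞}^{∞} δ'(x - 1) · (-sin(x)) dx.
\cos{\left(1 \right)}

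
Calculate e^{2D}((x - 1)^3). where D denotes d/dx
x^{3} + 3 x^{2} + 3 x + 1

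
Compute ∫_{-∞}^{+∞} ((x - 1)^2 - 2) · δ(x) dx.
-1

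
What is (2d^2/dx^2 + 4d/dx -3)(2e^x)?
6 e^{x}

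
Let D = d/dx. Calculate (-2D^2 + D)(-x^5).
5 x^{3} \left(8 - x\right)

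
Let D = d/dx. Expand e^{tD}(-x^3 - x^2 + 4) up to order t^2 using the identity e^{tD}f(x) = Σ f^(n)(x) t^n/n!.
- t^{2} \left(3 x + 1\right) - t x \left(3 x + 2\right) - x^{3} - x^{2} + 4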